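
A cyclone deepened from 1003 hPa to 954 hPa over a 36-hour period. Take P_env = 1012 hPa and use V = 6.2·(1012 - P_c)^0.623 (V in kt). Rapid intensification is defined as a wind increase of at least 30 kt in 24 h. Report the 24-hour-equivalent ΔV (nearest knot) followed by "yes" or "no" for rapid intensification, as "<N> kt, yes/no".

36 kt, yes

V₁: ΔP = 9, V ≈ 6.2 × 9^0.623 ≈ 24.37 kt.
V₂: ΔP = 58, V ≈ 6.2 × 58^0.623 ≈ 77.80 kt.
ΔV over 36 h = 53.43 kt → 24 h equivalent = 53.43 × 24/36 ≈ 35.62 kt.
36 kt ≥ 30 kt ⇒ rapid intensification.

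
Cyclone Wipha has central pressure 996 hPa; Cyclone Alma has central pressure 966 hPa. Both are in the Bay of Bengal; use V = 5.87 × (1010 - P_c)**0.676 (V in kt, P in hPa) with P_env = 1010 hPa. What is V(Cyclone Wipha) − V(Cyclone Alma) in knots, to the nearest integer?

Cyclone Wipha: ΔP = 14; V ≈ 5.87 × 14^0.676 ≈ 34.95 kt.
Cyclone Alma: ΔP = 44; V ≈ 5.87 × 44^0.676 ≈ 75.79 kt.
Difference ≈ 34.95 − 75.79 = -40.84 → -41 kt.

-41 kt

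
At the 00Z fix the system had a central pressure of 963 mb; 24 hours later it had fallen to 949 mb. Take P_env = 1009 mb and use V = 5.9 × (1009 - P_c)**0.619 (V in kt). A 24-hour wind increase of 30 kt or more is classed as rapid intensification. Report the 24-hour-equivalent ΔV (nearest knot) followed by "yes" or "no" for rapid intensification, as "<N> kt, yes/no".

11 kt, no

V₁: ΔP = 46, V ≈ 5.9 × 46^0.619 ≈ 63.11 kt.
V₂: ΔP = 60, V ≈ 5.9 × 60^0.619 ≈ 74.39 kt.
ΔV over 24 h = 11.28 kt → 24 h equivalent = 11.28 × 24/24 ≈ 11.28 kt.
11 kt < 30 kt ⇒ not rapid intensification.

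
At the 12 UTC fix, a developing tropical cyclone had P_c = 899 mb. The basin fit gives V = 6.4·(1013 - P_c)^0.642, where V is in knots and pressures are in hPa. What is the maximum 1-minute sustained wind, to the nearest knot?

134 kt

ΔP = 1013 − 899 = 114 mb.
114^0.642 ≈ 20.919.
V ≈ 6.4 × 20.919 ≈ 133.9 kt.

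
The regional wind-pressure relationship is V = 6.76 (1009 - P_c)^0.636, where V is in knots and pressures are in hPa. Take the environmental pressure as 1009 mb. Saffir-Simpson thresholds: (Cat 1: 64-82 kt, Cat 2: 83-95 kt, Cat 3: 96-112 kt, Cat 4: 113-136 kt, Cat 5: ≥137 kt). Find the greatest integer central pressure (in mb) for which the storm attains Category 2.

957 mb

Category 2 begins at V = 83 kt.
Required ΔP = (83/6.76)^(1/0.636) = 12.278^1.572 ≈ 51.58 mb.
P_c ≤ 1009 − 51.58 = 957.42, so the highest integer P_c is 957 mb.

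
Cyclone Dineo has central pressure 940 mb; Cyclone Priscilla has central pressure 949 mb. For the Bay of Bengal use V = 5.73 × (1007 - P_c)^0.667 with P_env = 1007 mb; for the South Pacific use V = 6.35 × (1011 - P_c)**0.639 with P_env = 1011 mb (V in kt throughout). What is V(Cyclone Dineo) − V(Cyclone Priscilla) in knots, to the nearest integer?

6 kt

Cyclone Dineo: ΔP = 67; V ≈ 5.73 × 67^0.667 ≈ 94.66 kt.
Cyclone Priscilla: ΔP = 62; V ≈ 6.35 × 62^0.639 ≈ 88.74 kt.
Difference ≈ 94.66 − 88.74 = 5.92 → 6 kt.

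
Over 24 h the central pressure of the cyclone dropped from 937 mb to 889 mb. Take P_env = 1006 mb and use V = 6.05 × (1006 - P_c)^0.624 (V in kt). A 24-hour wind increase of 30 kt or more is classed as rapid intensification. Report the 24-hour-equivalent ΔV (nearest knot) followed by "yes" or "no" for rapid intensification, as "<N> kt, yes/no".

33 kt, yes

V₁: ΔP = 69, V ≈ 6.05 × 69^0.624 ≈ 84.96 kt.
V₂: ΔP = 117, V ≈ 6.05 × 117^0.624 ≈ 118.11 kt.
ΔV over 24 h = 33.15 kt → 24 h equivalent = 33.15 × 24/24 ≈ 33.15 kt.
33 kt ≥ 30 kt ⇒ rapid intensification.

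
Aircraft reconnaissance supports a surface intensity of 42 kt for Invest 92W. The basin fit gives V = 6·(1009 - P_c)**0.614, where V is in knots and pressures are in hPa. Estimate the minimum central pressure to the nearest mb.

ΔP = (V / 6)^(1/0.614) = (42/6)^1.629.
42/6 = 7.000; 7.000^1.629 ≈ 23.79 mb.
P_c = 1009 − 23.79 = 985.21 ≈ 985 mb.

985 mb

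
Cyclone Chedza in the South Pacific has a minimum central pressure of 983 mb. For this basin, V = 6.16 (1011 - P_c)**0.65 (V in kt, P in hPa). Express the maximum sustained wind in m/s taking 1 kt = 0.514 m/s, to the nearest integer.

28 m/s

ΔP = 1011 − 983 = 28 mb.
V ≈ 6.16 × 28^0.65 = 6.16 × 8.723 ≈ 53.732 kt.
53.732 × 0.514 ≈ 27.62 m/s → 28 m/s.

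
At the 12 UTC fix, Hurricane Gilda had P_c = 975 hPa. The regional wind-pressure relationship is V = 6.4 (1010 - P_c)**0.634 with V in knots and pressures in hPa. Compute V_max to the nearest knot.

61 kt

ΔP = 1010 − 975 = 35 hPa.
35^0.634 ≈ 9.527.
V ≈ 6.4 × 9.527 ≈ 61.0 kt.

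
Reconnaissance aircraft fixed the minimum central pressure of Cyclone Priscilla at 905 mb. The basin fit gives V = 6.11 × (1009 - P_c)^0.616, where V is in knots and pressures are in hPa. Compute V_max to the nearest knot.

107 kt

ΔP = 1009 − 905 = 104 mb.
104^0.616 ≈ 17.478.
V ≈ 6.11 × 17.478 ≈ 106.8 kt.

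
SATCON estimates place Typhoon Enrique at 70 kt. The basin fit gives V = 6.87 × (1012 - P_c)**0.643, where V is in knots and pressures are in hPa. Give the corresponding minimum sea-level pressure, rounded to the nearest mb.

ΔP = (V / 6.87)^(1/0.643) = (70/6.87)^1.555.
70/6.87 = 10.189; 10.189^1.555 ≈ 36.97 mb.
P_c = 1012 − 36.97 = 975.03 ≈ 975 mb.

975 mb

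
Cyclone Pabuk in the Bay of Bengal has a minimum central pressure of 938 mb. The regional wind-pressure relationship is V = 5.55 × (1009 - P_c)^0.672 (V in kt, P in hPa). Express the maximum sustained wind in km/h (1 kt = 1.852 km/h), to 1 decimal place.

180.3 km/h

ΔP = 1009 − 938 = 71 mb.
V ≈ 5.55 × 71^0.672 = 5.55 × 17.541 ≈ 97.351 kt.
97.351 × 1.852 ≈ 180.29 km/h → 180.3 km/h.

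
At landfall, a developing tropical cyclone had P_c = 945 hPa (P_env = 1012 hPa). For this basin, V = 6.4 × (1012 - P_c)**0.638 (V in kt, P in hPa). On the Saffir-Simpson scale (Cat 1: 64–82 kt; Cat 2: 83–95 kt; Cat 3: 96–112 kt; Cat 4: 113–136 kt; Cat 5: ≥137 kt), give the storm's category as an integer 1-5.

2

ΔP = 1012 − 945 = 67 hPa.
V ≈ 6.4 × 67^0.638 = 6.4 × 14.62 ≈ 94 kt.
94 kt falls in the Category 2 band.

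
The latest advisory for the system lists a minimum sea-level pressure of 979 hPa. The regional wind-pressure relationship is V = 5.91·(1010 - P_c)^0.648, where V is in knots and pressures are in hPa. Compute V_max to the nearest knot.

55 kt

ΔP = 1010 − 979 = 31 hPa.
31^0.648 ≈ 9.256.
V ≈ 5.91 × 9.256 ≈ 54.7 kt.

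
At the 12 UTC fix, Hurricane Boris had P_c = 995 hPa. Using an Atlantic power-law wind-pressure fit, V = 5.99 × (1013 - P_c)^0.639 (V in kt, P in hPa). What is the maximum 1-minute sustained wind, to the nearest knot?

ΔP = 1013 − 995 = 18 hPa.
18^0.639 ≈ 6.340.
V ≈ 5.99 × 6.340 ≈ 38.0 kt.

38 kt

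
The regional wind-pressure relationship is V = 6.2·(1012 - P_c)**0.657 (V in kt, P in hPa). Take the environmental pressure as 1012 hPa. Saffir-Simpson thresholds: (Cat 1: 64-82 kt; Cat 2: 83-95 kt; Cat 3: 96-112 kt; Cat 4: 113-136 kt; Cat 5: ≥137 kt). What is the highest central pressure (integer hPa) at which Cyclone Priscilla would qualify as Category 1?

977 hPa

Category 1 begins at V = 64 kt.
Required ΔP = (64/6.2)^(1/0.657) = 10.323^1.522 ≈ 34.92 hPa.
P_c ≤ 1012 − 34.92 = 977.08, so the highest integer P_c is 977 hPa.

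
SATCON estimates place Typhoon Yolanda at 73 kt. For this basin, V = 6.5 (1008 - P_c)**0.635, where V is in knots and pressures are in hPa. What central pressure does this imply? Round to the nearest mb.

963 mb

ΔP = (V / 6.5)^(1/0.635) = (73/6.5)^1.575.
73/6.5 = 11.231; 11.231^1.575 ≈ 45.10 mb.
P_c = 1008 − 45.10 = 962.90 ≈ 963 mb.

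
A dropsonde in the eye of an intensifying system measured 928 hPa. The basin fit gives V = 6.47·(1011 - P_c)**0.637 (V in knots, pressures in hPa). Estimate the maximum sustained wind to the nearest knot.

108 kt

ΔP = 1011 − 928 = 83 hPa.
83^0.637 ≈ 16.690.
V ≈ 6.47 × 16.690 ≈ 108.0 kt.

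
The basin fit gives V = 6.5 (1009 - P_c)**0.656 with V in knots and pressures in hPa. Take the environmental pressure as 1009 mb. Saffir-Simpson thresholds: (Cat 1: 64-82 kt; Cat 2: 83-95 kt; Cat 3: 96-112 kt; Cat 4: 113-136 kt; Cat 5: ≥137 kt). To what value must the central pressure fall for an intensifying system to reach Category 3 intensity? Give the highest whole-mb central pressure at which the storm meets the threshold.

Category 3 begins at V = 96 kt.
Required ΔP = (96/6.5)^(1/0.656) = 14.769^1.524 ≈ 60.61 mb.
P_c ≤ 1009 − 60.61 = 948.39, so the highest integer P_c is 948 mb.

948 mb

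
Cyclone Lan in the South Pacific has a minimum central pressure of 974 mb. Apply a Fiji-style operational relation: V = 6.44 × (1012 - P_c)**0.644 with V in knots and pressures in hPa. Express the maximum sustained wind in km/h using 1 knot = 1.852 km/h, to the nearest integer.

ΔP = 1012 − 974 = 38 mb.
V ≈ 6.44 × 38^0.644 = 6.44 × 10.408 ≈ 67.030 kt.
67.030 × 1.852 ≈ 124.14 km/h → 124 km/h.

124 km/h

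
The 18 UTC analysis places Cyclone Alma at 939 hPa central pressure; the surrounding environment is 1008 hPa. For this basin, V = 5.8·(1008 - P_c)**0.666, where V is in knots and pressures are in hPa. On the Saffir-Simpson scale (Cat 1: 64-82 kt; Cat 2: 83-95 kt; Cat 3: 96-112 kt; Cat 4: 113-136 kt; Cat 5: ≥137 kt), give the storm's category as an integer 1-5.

ΔP = 1008 − 939 = 69 hPa.
V ≈ 5.8 × 69^0.666 = 5.8 × 16.78 ≈ 97 kt.
97 kt falls in the Category 3 band.

3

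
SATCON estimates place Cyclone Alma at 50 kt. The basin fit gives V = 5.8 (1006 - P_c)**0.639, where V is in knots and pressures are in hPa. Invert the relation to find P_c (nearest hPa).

977 hPa

ΔP = (V / 5.8)^(1/0.639) = (50/5.8)^1.565.
50/5.8 = 8.621; 8.621^1.565 ≈ 29.11 hPa.
P_c = 1006 − 29.11 = 976.89 ≈ 977 hPa.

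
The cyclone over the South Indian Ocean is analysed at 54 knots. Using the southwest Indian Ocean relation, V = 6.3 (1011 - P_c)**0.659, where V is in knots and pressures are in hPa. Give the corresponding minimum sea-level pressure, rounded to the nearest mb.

ΔP = (V / 6.3)^(1/0.659) = (54/6.3)^1.517.
54/6.3 = 8.571; 8.571^1.517 ≈ 26.05 mb.
P_c = 1011 − 26.05 = 984.95 ≈ 985 mb.

985 mb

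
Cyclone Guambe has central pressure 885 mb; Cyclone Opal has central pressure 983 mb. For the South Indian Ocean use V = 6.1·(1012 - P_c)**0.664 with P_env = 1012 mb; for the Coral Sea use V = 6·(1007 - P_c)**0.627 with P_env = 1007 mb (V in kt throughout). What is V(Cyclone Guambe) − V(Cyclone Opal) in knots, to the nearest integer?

Cyclone Guambe: ΔP = 127; V ≈ 6.1 × 127^0.664 ≈ 152.14 kt.
Cyclone Opal: ΔP = 24; V ≈ 6 × 24^0.627 ≈ 44.01 kt.
Difference ≈ 152.14 − 44.01 = 108.13 → 108 kt.

108 kt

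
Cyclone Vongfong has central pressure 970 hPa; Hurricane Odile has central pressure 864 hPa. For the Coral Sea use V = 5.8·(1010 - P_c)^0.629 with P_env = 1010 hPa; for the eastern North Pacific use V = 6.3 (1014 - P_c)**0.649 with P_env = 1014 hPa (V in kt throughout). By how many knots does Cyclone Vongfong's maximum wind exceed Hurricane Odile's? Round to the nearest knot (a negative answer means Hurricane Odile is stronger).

Cyclone Vongfong: ΔP = 40; V ≈ 5.8 × 40^0.629 ≈ 59.04 kt.
Hurricane Odile: ΔP = 150; V ≈ 6.3 × 150^0.649 ≈ 162.79 kt.
Difference ≈ 59.04 − 162.79 = -103.75 → -104 kt.

-104 kt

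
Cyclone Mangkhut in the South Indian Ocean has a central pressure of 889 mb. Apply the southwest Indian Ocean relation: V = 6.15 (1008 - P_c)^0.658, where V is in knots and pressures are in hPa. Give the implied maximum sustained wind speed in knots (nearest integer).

143 kt

ΔP = 1008 − 889 = 119 mb.
119^0.658 ≈ 23.212.
V ≈ 6.15 × 23.212 ≈ 142.8 kt.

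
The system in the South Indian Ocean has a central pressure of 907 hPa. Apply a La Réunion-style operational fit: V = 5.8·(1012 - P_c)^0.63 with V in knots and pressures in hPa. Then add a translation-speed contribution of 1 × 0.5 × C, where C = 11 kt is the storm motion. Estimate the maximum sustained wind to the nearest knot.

114 kt

ΔP = 1012 − 907 = 105 hPa.
105^0.63 ≈ 18.765.
V ≈ 5.8 × 18.765 ≈ 108.8 kt.
Translation term: 1 × 0.5 × 11 = 5.5 kt.
Corrected V ≈ 114.3 kt → 114 kt.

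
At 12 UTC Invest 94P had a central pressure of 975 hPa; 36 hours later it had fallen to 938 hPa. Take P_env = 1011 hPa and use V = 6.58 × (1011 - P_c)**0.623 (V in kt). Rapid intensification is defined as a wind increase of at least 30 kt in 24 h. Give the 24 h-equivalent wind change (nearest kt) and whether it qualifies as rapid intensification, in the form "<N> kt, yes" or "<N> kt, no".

23 kt, no

V₁: ΔP = 36, V ≈ 6.58 × 36^0.623 ≈ 61.35 kt.
V₂: ΔP = 73, V ≈ 6.58 × 73^0.623 ≈ 95.30 kt.
ΔV over 36 h = 33.95 kt → 24 h equivalent = 33.95 × 24/36 ≈ 22.63 kt.
23 kt < 30 kt ⇒ not rapid intensification.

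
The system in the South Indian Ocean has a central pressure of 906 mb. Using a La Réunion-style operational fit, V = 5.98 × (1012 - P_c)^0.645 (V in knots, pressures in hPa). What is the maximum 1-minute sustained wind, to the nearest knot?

ΔP = 1012 − 906 = 106 mb.
106^0.645 ≈ 20.245.
V ≈ 5.98 × 20.245 ≈ 121.1 kt.

121 kt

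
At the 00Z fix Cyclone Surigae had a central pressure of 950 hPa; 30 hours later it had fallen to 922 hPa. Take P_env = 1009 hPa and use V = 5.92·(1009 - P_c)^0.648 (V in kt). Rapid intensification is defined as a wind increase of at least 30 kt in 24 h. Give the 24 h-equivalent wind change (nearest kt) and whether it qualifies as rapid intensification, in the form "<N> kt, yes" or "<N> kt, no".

19 kt, no

V₁: ΔP = 59, V ≈ 5.92 × 59^0.648 ≈ 83.14 kt.
V₂: ΔP = 87, V ≈ 5.92 × 87^0.648 ≈ 106.94 kt.
ΔV over 30 h = 23.80 kt → 24 h equivalent = 23.80 × 24/30 ≈ 19.04 kt.
19 kt < 30 kt ⇒ not rapid intensification.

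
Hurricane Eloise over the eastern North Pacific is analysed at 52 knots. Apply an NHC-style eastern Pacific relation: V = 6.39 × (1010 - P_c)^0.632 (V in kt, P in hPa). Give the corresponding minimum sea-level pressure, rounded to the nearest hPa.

ΔP = (V / 6.39)^(1/0.632) = (52/6.39)^1.582.
52/6.39 = 8.138; 8.138^1.582 ≈ 27.58 hPa.
P_c = 1010 − 27.58 = 982.42 ≈ 982 hPa.

982 hPa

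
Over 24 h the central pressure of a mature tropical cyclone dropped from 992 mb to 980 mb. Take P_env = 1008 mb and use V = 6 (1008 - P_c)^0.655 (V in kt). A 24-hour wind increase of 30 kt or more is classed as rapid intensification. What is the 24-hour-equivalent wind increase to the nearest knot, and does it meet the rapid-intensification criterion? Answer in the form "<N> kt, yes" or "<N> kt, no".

16 kt, no

V₁: ΔP = 16, V ≈ 6 × 16^0.655 ≈ 36.89 kt.
V₂: ΔP = 28, V ≈ 6 × 28^0.655 ≈ 53.22 kt.
ΔV over 24 h = 16.33 kt → 24 h equivalent = 16.33 × 24/24 ≈ 16.33 kt.
16 kt < 30 kt ⇒ not rapid intensification.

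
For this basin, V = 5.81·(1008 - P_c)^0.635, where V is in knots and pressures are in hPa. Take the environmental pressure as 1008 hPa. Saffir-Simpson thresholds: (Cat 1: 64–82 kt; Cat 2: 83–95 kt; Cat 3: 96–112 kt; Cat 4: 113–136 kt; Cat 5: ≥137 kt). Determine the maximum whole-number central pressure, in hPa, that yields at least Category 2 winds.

Category 2 begins at V = 83 kt.
Required ΔP = (83/5.81)^(1/0.635) = 14.286^1.575 ≈ 65.88 hPa.
P_c ≤ 1008 − 65.88 = 942.12, so the highest integer P_c is 942 hPa.

942 hPa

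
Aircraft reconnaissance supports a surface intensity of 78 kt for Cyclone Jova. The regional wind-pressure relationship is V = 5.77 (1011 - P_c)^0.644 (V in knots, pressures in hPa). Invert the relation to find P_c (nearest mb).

954 mb

ΔP = (V / 5.77)^(1/0.644) = (78/5.77)^1.553.
78/5.77 = 13.518; 13.518^1.553 ≈ 57.03 mb.
P_c = 1011 − 57.03 = 953.97 ≈ 954 mb.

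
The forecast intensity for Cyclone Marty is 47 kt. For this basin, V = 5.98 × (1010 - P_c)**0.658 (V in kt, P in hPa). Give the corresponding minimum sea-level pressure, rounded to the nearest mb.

987 mb

ΔP = (V / 5.98)^(1/0.658) = (47/5.98)^1.520.
47/5.98 = 7.860; 7.860^1.520 ≈ 22.95 mb.
P_c = 1010 − 22.95 = 987.05 ≈ 987 mb.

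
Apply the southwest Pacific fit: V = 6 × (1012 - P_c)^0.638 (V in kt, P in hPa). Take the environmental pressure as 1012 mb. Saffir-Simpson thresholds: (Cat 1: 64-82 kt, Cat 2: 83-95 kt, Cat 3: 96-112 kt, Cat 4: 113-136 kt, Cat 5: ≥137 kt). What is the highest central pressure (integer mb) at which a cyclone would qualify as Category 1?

971 mb

Category 1 begins at V = 64 kt.
Required ΔP = (64/6)^(1/0.638) = 10.667^1.567 ≈ 40.86 mb.
P_c ≤ 1012 − 40.86 = 971.14, so the highest integer P_c is 971 mb.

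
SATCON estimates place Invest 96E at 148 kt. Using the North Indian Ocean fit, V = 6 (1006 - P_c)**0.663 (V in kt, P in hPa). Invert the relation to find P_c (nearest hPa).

ΔP = (V / 6)^(1/0.663) = (148/6)^1.508.
148/6 = 24.667; 24.667^1.508 ≈ 125.81 hPa.
P_c = 1006 − 125.81 = 880.19 ≈ 880 hPa.

880 hPa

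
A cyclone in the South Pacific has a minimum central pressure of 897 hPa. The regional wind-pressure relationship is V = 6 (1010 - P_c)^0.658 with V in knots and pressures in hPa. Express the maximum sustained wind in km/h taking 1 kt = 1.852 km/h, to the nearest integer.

ΔP = 1010 − 897 = 113 hPa.
V ≈ 6 × 113^0.658 = 6 × 22.435 ≈ 134.610 kt.
134.610 × 1.852 ≈ 249.30 km/h → 249 km/h.

249 km/h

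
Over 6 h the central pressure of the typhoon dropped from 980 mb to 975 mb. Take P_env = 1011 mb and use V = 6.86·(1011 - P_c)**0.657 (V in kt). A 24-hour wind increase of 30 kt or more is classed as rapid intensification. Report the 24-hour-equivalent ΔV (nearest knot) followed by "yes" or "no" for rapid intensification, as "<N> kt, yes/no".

V₁: ΔP = 31, V ≈ 6.86 × 31^0.657 ≈ 65.49 kt.
V₂: ΔP = 36, V ≈ 6.86 × 36^0.657 ≈ 72.25 kt.
ΔV over 6 h = 6.76 kt → 24 h equivalent = 6.76 × 24/6 ≈ 27.04 kt.
27 kt < 30 kt ⇒ not rapid intensification.

27 kt, no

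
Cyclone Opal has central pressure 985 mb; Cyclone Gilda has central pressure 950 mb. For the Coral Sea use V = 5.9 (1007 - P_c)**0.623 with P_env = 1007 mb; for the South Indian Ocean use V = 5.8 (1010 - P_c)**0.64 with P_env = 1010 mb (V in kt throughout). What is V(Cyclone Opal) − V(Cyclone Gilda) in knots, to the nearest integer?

Cyclone Opal: ΔP = 22; V ≈ 5.9 × 22^0.623 ≈ 40.47 kt.
Cyclone Gilda: ΔP = 60; V ≈ 5.8 × 60^0.64 ≈ 79.70 kt.
Difference ≈ 40.47 − 79.70 = -39.23 → -39 kt.

-39 kt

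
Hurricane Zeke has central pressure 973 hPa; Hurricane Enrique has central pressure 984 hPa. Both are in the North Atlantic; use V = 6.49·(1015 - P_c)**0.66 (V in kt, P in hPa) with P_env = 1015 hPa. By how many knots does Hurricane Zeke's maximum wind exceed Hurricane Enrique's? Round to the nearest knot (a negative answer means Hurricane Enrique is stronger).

Hurricane Zeke: ΔP = 42; V ≈ 6.49 × 42^0.66 ≈ 76.49 kt.
Hurricane Enrique: ΔP = 31; V ≈ 6.49 × 31^0.66 ≈ 62.60 kt.
Difference ≈ 76.49 − 62.60 = 13.89 → 14 kt.

14 kt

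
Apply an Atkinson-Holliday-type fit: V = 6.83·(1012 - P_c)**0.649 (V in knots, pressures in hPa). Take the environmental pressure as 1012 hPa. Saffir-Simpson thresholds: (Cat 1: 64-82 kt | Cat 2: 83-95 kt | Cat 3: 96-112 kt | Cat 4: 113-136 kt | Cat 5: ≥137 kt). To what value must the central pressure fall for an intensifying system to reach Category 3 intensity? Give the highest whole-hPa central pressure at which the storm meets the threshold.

Category 3 begins at V = 96 kt.
Required ΔP = (96/6.83)^(1/0.649) = 14.056^1.541 ≈ 58.70 hPa.
P_c ≤ 1012 − 58.70 = 953.30, so the highest integer P_c is 953 hPa.

953 hPa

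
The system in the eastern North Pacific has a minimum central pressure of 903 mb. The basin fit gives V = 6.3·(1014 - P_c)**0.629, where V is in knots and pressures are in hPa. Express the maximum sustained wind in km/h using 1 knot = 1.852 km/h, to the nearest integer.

ΔP = 1014 − 903 = 111 mb.
V ≈ 6.3 × 111^0.629 = 6.3 × 19.342 ≈ 121.857 kt.
121.857 × 1.852 ≈ 225.68 km/h → 226 km/h.

226 km/h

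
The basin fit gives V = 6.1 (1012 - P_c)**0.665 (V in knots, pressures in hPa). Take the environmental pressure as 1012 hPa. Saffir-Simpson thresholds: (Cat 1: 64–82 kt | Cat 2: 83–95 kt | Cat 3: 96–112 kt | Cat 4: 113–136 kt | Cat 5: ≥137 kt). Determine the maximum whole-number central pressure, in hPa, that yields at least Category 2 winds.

961 hPa

Category 2 begins at V = 83 kt.
Required ΔP = (83/6.1)^(1/0.665) = 13.607^1.504 ≈ 50.69 hPa.
P_c ≤ 1012 − 50.69 = 961.31, so the highest integer P_c is 961 hPa.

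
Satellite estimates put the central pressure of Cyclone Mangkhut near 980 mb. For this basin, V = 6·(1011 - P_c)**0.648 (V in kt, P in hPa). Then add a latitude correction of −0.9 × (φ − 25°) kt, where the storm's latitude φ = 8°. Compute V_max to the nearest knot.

ΔP = 1011 − 980 = 31 mb.
31^0.648 ≈ 9.256.
V ≈ 6 × 9.256 ≈ 55.5 kt.
Latitude correction: −0.9 × (8 − 25) = 15.3 kt.
Corrected V ≈ 70.8 kt → 71 kt.

71 kt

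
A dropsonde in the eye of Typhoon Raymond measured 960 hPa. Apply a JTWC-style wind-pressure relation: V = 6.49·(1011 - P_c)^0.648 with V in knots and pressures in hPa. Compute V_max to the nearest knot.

ΔP = 1011 − 960 = 51 hPa.
51^0.648 ≈ 12.779.
V ≈ 6.49 × 12.779 ≈ 82.9 kt.

83 kt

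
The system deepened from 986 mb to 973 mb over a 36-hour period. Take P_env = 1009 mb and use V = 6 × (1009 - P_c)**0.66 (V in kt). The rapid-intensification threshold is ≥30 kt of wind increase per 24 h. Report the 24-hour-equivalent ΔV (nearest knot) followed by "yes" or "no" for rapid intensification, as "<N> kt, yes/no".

V₁: ΔP = 23, V ≈ 6 × 23^0.66 ≈ 47.52 kt.
V₂: ΔP = 36, V ≈ 6 × 36^0.66 ≈ 63.87 kt.
ΔV over 36 h = 16.35 kt → 24 h equivalent = 16.35 × 24/36 ≈ 10.90 kt.
11 kt < 30 kt ⇒ not rapid intensification.

11 kt, no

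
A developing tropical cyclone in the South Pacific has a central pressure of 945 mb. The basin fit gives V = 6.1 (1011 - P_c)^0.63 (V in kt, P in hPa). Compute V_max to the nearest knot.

85 kt

ΔP = 1011 − 945 = 66 mb.
66^0.63 ≈ 14.006.
V ≈ 6.1 × 14.006 ≈ 85.4 kt.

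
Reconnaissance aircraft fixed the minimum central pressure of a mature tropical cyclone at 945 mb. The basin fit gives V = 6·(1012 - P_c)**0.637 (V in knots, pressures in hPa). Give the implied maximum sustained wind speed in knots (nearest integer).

ΔP = 1012 − 945 = 67 mb.
67^0.637 ≈ 14.562.
V ≈ 6 × 14.562 ≈ 87.4 kt.

87 kt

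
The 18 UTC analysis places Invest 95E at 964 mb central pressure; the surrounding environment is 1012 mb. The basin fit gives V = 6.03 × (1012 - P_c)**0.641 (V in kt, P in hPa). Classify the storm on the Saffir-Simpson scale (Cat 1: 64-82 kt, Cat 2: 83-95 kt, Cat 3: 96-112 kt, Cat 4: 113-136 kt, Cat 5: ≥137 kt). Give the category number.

ΔP = 1012 − 964 = 48 mb.
V ≈ 6.03 × 48^0.641 = 6.03 × 11.96 ≈ 72 kt.
72 kt falls in the Category 1 band.

1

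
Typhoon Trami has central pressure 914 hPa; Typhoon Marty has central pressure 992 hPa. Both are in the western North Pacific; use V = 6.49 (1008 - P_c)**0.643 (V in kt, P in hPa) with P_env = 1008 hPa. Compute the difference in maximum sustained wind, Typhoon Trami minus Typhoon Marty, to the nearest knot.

82 kt

Typhoon Trami: ΔP = 94; V ≈ 6.49 × 94^0.643 ≈ 120.49 kt.
Typhoon Marty: ΔP = 16; V ≈ 6.49 × 16^0.643 ≈ 38.59 kt.
Difference ≈ 120.49 − 38.59 = 81.90 → 82 kt.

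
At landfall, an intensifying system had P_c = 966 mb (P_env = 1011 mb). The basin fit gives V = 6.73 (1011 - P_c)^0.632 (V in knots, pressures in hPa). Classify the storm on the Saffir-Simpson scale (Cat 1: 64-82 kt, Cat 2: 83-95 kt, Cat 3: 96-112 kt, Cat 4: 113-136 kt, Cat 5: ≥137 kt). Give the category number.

ΔP = 1011 − 966 = 45 mb.
V ≈ 6.73 × 45^0.632 = 6.73 × 11.09 ≈ 75 kt.
75 kt falls in the Category 1 band.

1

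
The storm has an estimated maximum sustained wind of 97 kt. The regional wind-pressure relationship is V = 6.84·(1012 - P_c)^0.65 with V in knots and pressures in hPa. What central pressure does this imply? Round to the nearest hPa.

ΔP = (V / 6.84)^(1/0.65) = (97/6.84)^1.538.
97/6.84 = 14.181; 14.181^1.538 ≈ 59.14 hPa.
P_c = 1012 − 59.14 = 952.86 ≈ 953 hPa.

953 hPa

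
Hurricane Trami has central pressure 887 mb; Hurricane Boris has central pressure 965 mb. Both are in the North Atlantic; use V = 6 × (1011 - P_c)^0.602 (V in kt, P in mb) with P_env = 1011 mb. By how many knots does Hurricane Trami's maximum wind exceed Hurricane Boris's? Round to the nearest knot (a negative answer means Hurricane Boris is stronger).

Hurricane Trami: ΔP = 124; V ≈ 6 × 124^0.602 ≈ 109.24 kt.
Hurricane Boris: ΔP = 46; V ≈ 6 × 46^0.602 ≈ 60.14 kt.
Difference ≈ 109.24 − 60.14 = 49.10 → 49 kt.

49 kt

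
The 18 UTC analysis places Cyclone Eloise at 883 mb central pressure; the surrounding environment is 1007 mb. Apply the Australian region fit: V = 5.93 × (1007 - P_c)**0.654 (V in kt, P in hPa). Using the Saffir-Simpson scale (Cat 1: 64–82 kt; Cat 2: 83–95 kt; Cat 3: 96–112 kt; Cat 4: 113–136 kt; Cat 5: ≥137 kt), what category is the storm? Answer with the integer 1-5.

5

ΔP = 1007 − 883 = 124 mb.
V ≈ 5.93 × 124^0.654 = 5.93 × 23.39 ≈ 139 kt.
139 kt falls in the Category 5 band.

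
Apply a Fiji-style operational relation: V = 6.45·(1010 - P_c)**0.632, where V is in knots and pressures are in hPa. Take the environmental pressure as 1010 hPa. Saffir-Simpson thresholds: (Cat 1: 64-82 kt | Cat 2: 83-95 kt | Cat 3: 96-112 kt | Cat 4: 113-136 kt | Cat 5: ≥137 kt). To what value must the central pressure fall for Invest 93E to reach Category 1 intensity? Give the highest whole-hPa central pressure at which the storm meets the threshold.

972 hPa

Category 1 begins at V = 64 kt.
Required ΔP = (64/6.45)^(1/0.632) = 9.922^1.582 ≈ 37.75 hPa.
P_c ≤ 1010 − 37.75 = 972.25, so the highest integer P_c is 972 hPa.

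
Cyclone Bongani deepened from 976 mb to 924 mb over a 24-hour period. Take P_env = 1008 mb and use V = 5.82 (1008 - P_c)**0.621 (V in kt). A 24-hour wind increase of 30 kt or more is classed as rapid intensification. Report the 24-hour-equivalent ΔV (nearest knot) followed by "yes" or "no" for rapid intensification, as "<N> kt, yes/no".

V₁: ΔP = 32, V ≈ 5.82 × 32^0.621 ≈ 50.08 kt.
V₂: ΔP = 84, V ≈ 5.82 × 84^0.621 ≈ 91.18 kt.
ΔV over 24 h = 41.10 kt → 24 h equivalent = 41.10 × 24/24 ≈ 41.10 kt.
41 kt ≥ 30 kt ⇒ rapid intensification.

41 kt, yes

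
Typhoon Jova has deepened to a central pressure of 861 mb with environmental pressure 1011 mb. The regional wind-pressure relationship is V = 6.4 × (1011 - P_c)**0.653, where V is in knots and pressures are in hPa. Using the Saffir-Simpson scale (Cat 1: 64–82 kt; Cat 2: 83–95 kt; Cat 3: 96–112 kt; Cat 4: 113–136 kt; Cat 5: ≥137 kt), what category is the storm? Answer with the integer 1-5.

5

ΔP = 1011 − 861 = 150 mb.
V ≈ 6.4 × 150^0.653 = 6.4 × 26.36 ≈ 169 kt.
169 kt falls in the Category 5 band.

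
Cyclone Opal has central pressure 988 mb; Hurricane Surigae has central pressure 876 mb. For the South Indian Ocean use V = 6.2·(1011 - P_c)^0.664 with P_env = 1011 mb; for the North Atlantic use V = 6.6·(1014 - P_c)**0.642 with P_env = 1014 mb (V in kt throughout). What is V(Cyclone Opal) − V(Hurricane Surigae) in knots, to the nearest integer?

-106 kt

Cyclone Opal: ΔP = 23; V ≈ 6.2 × 23^0.664 ≈ 49.73 kt.
Hurricane Surigae: ΔP = 138; V ≈ 6.6 × 138^0.642 ≈ 156.08 kt.
Difference ≈ 49.73 − 156.08 = -106.35 → -106 kt.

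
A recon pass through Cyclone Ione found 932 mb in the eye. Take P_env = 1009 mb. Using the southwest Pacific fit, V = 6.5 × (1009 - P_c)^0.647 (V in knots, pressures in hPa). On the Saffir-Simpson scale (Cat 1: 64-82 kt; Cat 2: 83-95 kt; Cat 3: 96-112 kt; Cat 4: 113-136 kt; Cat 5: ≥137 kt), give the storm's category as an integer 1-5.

3

ΔP = 1009 − 932 = 77 mb.
V ≈ 6.5 × 77^0.647 = 6.5 × 16.62 ≈ 108 kt.
108 kt falls in the Category 3 band.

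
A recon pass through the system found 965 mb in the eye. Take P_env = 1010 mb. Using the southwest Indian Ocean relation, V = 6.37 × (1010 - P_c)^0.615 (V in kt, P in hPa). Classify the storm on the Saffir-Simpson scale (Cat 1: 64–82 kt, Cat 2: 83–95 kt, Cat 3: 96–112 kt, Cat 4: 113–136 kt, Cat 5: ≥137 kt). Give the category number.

1

ΔP = 1010 − 965 = 45 mb.
V ≈ 6.37 × 45^0.615 = 6.37 × 10.39 ≈ 66 kt.
66 kt falls in the Category 1 band.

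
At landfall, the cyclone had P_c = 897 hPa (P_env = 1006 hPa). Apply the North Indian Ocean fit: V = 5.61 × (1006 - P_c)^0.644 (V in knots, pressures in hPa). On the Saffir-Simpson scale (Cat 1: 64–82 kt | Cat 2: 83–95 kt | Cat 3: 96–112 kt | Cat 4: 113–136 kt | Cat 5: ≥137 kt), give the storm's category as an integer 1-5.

ΔP = 1006 − 897 = 109 hPa.
V ≈ 5.61 × 109^0.644 = 5.61 × 20.52 ≈ 115 kt.
115 kt falls in the Category 4 band.

4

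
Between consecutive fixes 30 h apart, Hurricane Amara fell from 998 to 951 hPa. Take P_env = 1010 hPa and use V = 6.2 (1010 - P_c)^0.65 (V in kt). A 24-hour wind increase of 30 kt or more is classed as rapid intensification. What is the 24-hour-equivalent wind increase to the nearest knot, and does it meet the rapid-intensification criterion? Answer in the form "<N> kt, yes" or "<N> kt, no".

V₁: ΔP = 12, V ≈ 6.2 × 12^0.65 ≈ 31.18 kt.
V₂: ΔP = 59, V ≈ 6.2 × 59^0.65 ≈ 87.79 kt.
ΔV over 30 h = 56.61 kt → 24 h equivalent = 56.61 × 24/30 ≈ 45.29 kt.
45 kt ≥ 30 kt ⇒ rapid intensification.

45 kt, yes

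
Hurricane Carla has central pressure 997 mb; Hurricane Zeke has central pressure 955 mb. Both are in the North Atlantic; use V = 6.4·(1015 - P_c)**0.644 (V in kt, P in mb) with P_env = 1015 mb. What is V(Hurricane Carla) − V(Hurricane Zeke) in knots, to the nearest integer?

-48 kt

Hurricane Carla: ΔP = 18; V ≈ 6.4 × 18^0.644 ≈ 41.17 kt.
Hurricane Zeke: ΔP = 60; V ≈ 6.4 × 60^0.644 ≈ 89.39 kt.
Difference ≈ 41.17 − 89.39 = -48.22 → -48 kt.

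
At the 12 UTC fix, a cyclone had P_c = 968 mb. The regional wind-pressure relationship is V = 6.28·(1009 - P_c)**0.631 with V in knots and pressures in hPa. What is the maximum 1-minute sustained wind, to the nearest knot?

ΔP = 1009 − 968 = 41 mb.
41^0.631 ≈ 10.415.
V ≈ 6.28 × 10.415 ≈ 65.4 kt.

65 kt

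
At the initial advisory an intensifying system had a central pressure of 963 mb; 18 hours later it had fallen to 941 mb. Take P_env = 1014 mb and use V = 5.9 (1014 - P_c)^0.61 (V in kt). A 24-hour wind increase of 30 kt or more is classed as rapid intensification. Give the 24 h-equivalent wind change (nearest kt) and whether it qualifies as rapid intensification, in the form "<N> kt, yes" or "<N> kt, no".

V₁: ΔP = 51, V ≈ 5.9 × 51^0.61 ≈ 64.93 kt.
V₂: ΔP = 73, V ≈ 5.9 × 73^0.61 ≈ 80.81 kt.
ΔV over 18 h = 15.88 kt → 24 h equivalent = 15.88 × 24/18 ≈ 21.17 kt.
21 kt < 30 kt ⇒ not rapid intensification.

21 kt, no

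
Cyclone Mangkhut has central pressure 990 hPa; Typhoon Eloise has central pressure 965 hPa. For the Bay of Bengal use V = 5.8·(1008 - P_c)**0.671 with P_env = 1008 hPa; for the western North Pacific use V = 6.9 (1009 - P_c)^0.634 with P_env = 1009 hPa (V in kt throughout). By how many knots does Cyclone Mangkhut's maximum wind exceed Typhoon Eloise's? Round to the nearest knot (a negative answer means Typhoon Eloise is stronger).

Cyclone Mangkhut: ΔP = 18; V ≈ 5.8 × 18^0.671 ≈ 40.34 kt.
Typhoon Eloise: ΔP = 44; V ≈ 6.9 × 44^0.634 ≈ 76.00 kt.
Difference ≈ 40.34 − 76.00 = -35.66 → -36 kt.

-36 kt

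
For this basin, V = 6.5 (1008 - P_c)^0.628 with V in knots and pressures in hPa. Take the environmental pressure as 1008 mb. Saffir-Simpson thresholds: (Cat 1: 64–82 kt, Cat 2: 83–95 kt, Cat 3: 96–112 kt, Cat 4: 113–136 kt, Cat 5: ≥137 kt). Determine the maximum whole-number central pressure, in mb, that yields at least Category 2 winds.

Category 2 begins at V = 83 kt.
Required ΔP = (83/6.5)^(1/0.628) = 12.769^1.592 ≈ 57.73 mb.
P_c ≤ 1008 − 57.73 = 950.27, so the highest integer P_c is 950 mb.

950 mb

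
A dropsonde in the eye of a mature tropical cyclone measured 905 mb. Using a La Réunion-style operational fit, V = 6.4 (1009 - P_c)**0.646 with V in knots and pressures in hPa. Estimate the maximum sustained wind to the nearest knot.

129 kt

ΔP = 1009 − 905 = 104 mb.
104^0.646 ≈ 20.091.
V ≈ 6.4 × 20.091 ≈ 128.6 kt.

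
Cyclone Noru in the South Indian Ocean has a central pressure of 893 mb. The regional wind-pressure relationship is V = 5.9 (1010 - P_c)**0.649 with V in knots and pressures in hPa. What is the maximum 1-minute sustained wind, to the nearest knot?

130 kt

ΔP = 1010 − 893 = 117 mb.
117^0.649 ≈ 21.991.
V ≈ 5.9 × 21.991 ≈ 129.7 kt.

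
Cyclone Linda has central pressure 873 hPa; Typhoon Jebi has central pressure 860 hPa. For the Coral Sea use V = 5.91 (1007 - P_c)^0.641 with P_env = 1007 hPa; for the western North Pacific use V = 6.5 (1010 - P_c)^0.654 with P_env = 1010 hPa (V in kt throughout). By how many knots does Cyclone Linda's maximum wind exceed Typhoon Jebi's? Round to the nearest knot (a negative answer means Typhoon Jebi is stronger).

Cyclone Linda: ΔP = 134; V ≈ 5.91 × 134^0.641 ≈ 136.48 kt.
Typhoon Jebi: ΔP = 150; V ≈ 6.5 × 150^0.654 ≈ 172.22 kt.
Difference ≈ 136.48 − 172.22 = -35.74 → -36 kt.

-36 kt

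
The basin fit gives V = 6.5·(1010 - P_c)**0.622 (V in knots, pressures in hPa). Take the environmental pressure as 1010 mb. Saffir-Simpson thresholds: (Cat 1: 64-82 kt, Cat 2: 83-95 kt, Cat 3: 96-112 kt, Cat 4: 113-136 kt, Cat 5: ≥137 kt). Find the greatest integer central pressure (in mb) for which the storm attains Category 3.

Category 3 begins at V = 96 kt.
Required ΔP = (96/6.5)^(1/0.622) = 14.769^1.608 ≈ 75.86 mb.
P_c ≤ 1010 − 75.86 = 934.14, so the highest integer P_c is 934 mb.

934 mb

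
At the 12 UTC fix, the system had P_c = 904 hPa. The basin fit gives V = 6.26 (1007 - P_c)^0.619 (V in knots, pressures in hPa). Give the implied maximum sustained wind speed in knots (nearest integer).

110 kt

ΔP = 1007 − 904 = 103 hPa.
103^0.619 ≈ 17.618.
V ≈ 6.26 × 17.618 ≈ 110.3 kt.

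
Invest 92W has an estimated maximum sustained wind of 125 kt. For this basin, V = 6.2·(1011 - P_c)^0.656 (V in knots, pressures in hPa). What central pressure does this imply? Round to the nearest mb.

ΔP = (V / 6.2)^(1/0.656) = (125/6.2)^1.524.
125/6.2 = 20.161; 20.161^1.524 ≈ 97.41 mb.
P_c = 1011 − 97.41 = 913.59 ≈ 914 mb.

914 mb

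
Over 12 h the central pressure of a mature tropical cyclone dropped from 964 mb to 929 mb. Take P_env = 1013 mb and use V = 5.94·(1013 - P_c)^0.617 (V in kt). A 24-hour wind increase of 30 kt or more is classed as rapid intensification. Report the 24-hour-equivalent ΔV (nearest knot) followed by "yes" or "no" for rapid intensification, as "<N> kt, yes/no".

52 kt, yes

V₁: ΔP = 49, V ≈ 5.94 × 49^0.617 ≈ 65.56 kt.
V₂: ΔP = 84, V ≈ 5.94 × 84^0.617 ≈ 91.43 kt.
ΔV over 12 h = 25.87 kt → 24 h equivalent = 25.87 × 24/12 ≈ 51.74 kt.
52 kt ≥ 30 kt ⇒ rapid intensification.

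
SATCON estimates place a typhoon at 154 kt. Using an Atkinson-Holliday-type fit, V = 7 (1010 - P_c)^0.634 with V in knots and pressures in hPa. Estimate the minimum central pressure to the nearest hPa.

879 hPa

ΔP = (V / 7)^(1/0.634) = (154/7)^1.577.
154/7 = 22.000; 22.000^1.577 ≈ 131.03 hPa.
P_c = 1010 − 131.03 = 878.97 ≈ 879 hPa.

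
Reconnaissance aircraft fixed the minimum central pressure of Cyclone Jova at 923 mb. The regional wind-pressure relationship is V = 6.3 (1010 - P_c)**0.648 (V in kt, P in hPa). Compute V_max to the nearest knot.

114 kt

ΔP = 1010 − 923 = 87 mb.
87^0.648 ≈ 18.064.
V ≈ 6.3 × 18.064 ≈ 113.8 kt.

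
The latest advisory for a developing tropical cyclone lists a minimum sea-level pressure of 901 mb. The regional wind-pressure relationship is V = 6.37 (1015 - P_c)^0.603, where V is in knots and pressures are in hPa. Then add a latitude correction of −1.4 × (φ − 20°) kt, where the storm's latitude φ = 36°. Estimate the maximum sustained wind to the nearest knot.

ΔP = 1015 − 901 = 114 mb.
114^0.603 ≈ 17.391.
V ≈ 6.37 × 17.391 ≈ 110.8 kt.
Latitude correction: −1.4 × (36 − 20) = -22.4 kt.
Corrected V ≈ 88.4 kt → 88 kt.

88 kt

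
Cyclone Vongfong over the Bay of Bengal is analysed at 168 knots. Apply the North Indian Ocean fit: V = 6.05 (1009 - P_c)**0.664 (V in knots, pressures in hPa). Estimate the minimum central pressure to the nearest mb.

860 mb

ΔP = (V / 6.05)^(1/0.664) = (168/6.05)^1.506.
168/6.05 = 27.769; 27.769^1.506 ≈ 149.29 mb.
P_c = 1009 − 149.29 = 859.71 ≈ 860 mb.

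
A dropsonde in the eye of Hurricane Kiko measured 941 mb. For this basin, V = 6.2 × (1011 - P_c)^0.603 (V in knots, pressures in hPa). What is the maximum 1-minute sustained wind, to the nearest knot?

ΔP = 1011 − 941 = 70 mb.
70^0.603 ≈ 12.960.
V ≈ 6.2 × 12.960 ≈ 80.3 kt.

80 kt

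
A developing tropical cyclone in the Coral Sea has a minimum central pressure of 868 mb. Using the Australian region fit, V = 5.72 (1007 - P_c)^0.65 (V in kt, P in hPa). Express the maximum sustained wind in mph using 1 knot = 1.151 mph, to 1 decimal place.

ΔP = 1007 − 868 = 139 mb.
V ≈ 5.72 × 139^0.65 = 5.72 × 24.715 ≈ 141.369 kt.
141.369 × 1.151 ≈ 162.72 mph → 162.7 mph.

162.7 mph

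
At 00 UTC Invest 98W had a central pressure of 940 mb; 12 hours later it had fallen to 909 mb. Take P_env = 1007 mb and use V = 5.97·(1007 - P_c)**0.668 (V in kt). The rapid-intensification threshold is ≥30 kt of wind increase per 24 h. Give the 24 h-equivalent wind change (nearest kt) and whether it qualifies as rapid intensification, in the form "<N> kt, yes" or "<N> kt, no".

V₁: ΔP = 67, V ≈ 5.97 × 67^0.668 ≈ 99.04 kt.
V₂: ΔP = 98, V ≈ 5.97 × 98^0.668 ≈ 127.68 kt.
ΔV over 12 h = 28.64 kt → 24 h equivalent = 28.64 × 24/12 ≈ 57.28 kt.
57 kt ≥ 30 kt ⇒ rapid intensification.

57 kt, yes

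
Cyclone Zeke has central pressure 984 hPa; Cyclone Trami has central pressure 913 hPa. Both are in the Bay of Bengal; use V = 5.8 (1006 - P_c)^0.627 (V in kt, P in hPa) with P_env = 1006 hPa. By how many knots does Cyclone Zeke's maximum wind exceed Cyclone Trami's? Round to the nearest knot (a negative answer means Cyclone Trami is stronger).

Cyclone Zeke: ΔP = 22; V ≈ 5.8 × 22^0.627 ≈ 40.28 kt.
Cyclone Trami: ΔP = 93; V ≈ 5.8 × 93^0.627 ≈ 99.46 kt.
Difference ≈ 40.28 − 99.46 = -59.18 → -59 kt.

-59 kt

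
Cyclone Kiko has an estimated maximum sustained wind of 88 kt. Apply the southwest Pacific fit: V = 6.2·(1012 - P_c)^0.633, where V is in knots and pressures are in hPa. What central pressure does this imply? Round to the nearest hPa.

ΔP = (V / 6.2)^(1/0.633) = (88/6.2)^1.580.
88/6.2 = 14.194; 14.194^1.580 ≈ 66.08 hPa.
P_c = 1012 − 66.08 = 945.92 ≈ 946 hPa.

946 hPa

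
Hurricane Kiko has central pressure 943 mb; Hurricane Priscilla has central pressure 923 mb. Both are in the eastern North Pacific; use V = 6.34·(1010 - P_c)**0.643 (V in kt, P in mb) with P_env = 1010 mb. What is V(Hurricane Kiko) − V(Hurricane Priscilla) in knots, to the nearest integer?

Hurricane Kiko: ΔP = 67; V ≈ 6.34 × 67^0.643 ≈ 94.68 kt.
Hurricane Priscilla: ΔP = 87; V ≈ 6.34 × 87^0.643 ≈ 112.00 kt.
Difference ≈ 94.68 − 112.00 = -17.32 → -17 kt.

-17 kt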